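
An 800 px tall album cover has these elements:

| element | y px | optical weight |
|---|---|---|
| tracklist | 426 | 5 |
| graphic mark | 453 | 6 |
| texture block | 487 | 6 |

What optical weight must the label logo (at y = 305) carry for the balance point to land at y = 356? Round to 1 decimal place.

w ≈ 33.7

Known weights sum to 5 + 6 + 6 = 17; their moment is 5·426 + 6·453 + 6·487 = 7770.
For the centroid to hit 356: (7770 + w·305) / (17 + w) = 356.
Solving: w = (356·17 − 7770) / (305 − 356) = -1718 / -51 ≈ 33.69.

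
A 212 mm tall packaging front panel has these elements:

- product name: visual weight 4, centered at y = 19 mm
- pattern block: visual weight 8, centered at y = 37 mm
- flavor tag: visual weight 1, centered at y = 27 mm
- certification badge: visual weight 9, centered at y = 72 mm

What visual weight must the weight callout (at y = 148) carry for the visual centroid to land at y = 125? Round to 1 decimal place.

w ≈ 74.0

Fixed elements: Σw = 4 + 8 + 1 + 9 = 22, Σw·y = 4·19 + 8·37 + 1·27 + 9·72 = 1047.
Balance at y = 125 requires (1047 + w·148) / (22 + w) = 125.
Solving: w = (125·22 − 1047) / (148 − 125) = 1703 / 23 ≈ 74.04.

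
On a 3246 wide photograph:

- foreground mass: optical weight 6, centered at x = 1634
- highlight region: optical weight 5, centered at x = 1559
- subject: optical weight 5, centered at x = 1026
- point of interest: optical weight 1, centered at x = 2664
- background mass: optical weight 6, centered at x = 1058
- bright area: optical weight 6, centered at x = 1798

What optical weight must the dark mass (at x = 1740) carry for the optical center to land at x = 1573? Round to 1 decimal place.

w ≈ 18.5

Fixed elements: Σw = 6 + 5 + 5 + 1 + 6 + 6 = 29, Σw·x = 6·1634 + 5·1559 + 5·1026 + 1·2664 + 6·1058 + 6·1798 = 42529.
Balance at x = 1573 requires (42529 + w·1740) / (29 + w) = 1573.
So w = (1573·29 − 42529)/(1740 − 1573) = 3088/167 ≈ 18.49.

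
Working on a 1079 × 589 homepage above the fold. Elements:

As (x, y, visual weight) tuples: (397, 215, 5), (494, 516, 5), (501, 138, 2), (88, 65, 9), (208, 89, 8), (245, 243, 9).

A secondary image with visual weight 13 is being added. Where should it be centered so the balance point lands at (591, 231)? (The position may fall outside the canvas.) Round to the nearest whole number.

(1540, 336)

New total weight: (5 + 5 + 2 + 9 + 8 + 9) + 13 = 51.
x: target moment 51×591 = 30141; current 5·397 + 5·494 + 2·501 + 9·88 + 8·208 + 9·245 = 10118; the secondary image supplies 20023, so x = 20023/13 ≈ 1540.23.
y: target moment 51×231 = 11781; current 5·215 + 5·516 + 2·138 + 9·65 + 8·89 + 9·243 = 7415; the secondary image supplies 4366, so y = 4366/13 ≈ 335.85.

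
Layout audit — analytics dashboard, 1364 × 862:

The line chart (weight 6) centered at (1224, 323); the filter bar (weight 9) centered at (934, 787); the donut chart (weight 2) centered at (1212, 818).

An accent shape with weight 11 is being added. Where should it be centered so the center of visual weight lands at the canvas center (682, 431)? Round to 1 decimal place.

With the accent shape, Σw becomes 6 + 9 + 2 + 11 = 28.
x: target moment 28×682 = 19096; current 6·1224 + 9·934 + 2·1212 = 18174; the accent shape supplies 922, so x = 922/11 ≈ 83.82.
y: target moment 28×431 = 12068; current 6·323 + 9·787 + 2·818 = 10657; the accent shape supplies 1411, so y = 1411/11 ≈ 128.27.

(83.8, 128.3)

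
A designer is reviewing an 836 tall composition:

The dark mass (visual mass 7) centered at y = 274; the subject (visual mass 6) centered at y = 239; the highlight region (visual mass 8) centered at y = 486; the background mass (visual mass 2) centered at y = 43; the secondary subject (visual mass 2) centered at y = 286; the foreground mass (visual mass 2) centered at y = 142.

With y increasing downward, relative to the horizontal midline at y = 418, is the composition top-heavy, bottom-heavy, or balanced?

Weights sum to 7 + 6 + 8 + 2 + 2 + 2 = 27.
y: (7·274 + 6·239 + 8·486 + 2·43 + 2·286 + 2·142) / 27 = 8182 / 27 ≈ 303.04
Since 303.0 is above (smaller y than) 418, the composition reads top-heavy.

top-heavy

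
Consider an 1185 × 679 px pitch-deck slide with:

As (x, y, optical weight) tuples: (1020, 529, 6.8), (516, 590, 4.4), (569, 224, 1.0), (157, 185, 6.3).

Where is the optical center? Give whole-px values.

Total weight = 6.8 + 4.4 + 1.0 + 6.3 = 18.5.
x-moment: 6.8·1020 + 4.4·516 + 1.0·569 + 6.3·157 = 10764.5; centroid 10764.5/18.5 ≈ 581.86.
y-moment: 6.8·529 + 4.4·590 + 1.0·224 + 6.3·185 = 7582.7; centroid 7582.7/18.5 ≈ 409.88.

(582, 410)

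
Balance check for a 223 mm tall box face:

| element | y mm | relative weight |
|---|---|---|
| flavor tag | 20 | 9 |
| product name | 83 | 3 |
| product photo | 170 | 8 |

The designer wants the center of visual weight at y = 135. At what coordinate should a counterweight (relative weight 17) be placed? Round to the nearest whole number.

y ≈ 189

After adding the counterweight, total weight = 9 + 3 + 8 + 17 = 37.
y: target moment 37×135 = 4995; current 9·20 + 3·83 + 8·170 = 1789; the counterweight supplies 3206, so y = 3206/17 ≈ 188.59.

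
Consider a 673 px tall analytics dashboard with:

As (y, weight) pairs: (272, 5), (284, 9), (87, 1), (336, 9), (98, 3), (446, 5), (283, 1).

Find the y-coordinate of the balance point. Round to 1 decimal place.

y ≈ 298.0

Total weight = 5 + 9 + 1 + 9 + 3 + 5 + 1 = 33.
y: (5·272 + 9·284 + 1·87 + 9·336 + 3·98 + 5·446 + 1·283) / 33 = 9834 / 33 ≈ 298.00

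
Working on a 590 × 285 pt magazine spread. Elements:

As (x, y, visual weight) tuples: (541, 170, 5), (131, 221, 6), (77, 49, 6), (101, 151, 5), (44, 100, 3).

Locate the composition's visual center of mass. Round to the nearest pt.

Total weight = 5 + 6 + 6 + 5 + 3 = 25.
Σw·x = 5·541 + 6·131 + 6·77 + 5·101 + 3·44 = 4590, so x̄ = 4590/25 ≈ 183.60.
Σw·y = 5·170 + 6·221 + 6·49 + 5·151 + 3·100 = 3525, so ȳ = 3525/25 ≈ 141.00.

(184, 141)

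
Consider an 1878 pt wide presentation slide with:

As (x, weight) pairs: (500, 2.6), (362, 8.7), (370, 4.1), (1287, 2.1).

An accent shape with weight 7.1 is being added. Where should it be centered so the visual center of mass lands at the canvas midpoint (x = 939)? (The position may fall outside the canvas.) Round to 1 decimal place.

With the accent shape, Σw becomes 2.6 + 8.7 + 4.1 + 2.1 + 7.1 = 24.6.
x: target moment 24.6×939 = 23099.4; current 2.6·500 + 8.7·362 + 4.1·370 + 2.1·1287 = 8669.1; the accent shape supplies 14430.3, so x = 14430.3/7.1 ≈ 2032.44.

x ≈ 2032.4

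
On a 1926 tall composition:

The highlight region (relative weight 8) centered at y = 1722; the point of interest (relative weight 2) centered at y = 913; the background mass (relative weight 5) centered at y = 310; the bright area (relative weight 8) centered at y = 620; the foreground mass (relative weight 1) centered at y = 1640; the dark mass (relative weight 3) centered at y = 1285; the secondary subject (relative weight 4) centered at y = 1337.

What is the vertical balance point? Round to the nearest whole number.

Σw = 8 + 2 + 5 + 8 + 1 + 3 + 4 = 31.
Σw·y = 8·1722 + 2·913 + 5·310 + 8·620 + 1·1640 + 3·1285 + 4·1337 = 32955, so ȳ = 32955/31 ≈ 1063.06.

y ≈ 1063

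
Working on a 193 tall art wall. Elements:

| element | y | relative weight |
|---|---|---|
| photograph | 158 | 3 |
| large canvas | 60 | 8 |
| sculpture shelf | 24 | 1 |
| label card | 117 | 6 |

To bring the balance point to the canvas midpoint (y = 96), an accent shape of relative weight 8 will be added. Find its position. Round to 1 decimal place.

y ≈ 102.0

With the accent shape, Σw becomes 3 + 8 + 1 + 6 + 8 = 26.
y: need Σw·y = 26·96 = 2496. Existing = 3·158 + 8·60 + 1·24 + 6·117 = 1680. Remainder 816 / 8 ≈ 102.00.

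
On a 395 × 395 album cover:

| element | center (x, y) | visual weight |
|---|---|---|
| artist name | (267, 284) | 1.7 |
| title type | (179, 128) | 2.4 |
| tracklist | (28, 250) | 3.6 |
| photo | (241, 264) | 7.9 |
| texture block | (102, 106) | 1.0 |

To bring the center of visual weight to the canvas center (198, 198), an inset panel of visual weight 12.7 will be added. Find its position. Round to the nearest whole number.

(221, 151)

After adding the inset panel, total weight = 1.7 + 2.4 + 3.6 + 7.9 + 1.0 + 12.7 = 29.3.
x: target moment 29.3×198 = 5801.4; current 1.7·267 + 2.4·179 + 3.6·28 + 7.9·241 + 1.0·102 = 2990.2; the inset panel supplies 2811.2, so x = 2811.2/12.7 ≈ 221.35.
y: target moment 29.3×198 = 5801.4; current 1.7·284 + 2.4·128 + 3.6·250 + 7.9·264 + 1.0·106 = 3881.6; the inset panel supplies 1919.8, so y = 1919.8/12.7 ≈ 151.17.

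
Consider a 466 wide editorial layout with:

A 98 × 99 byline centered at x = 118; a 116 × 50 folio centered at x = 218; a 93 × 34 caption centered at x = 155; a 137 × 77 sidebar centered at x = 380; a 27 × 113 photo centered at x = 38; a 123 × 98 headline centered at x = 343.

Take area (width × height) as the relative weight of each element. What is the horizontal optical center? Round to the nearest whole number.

Taking area as weight: byline 98·99 = 9702, folio 116·50 = 5800, caption 93·34 = 3162, sidebar 137·77 = 10549, photo 27·113 = 3051, headline 123·98 = 12054. Sum 44318.
x-moment: 9702·118 + 5800·218 + 3162·155 + 10549·380 + 3051·38 + 12054·343 = 11158426; centroid 11158426/44318 ≈ 251.78.

x ≈ 252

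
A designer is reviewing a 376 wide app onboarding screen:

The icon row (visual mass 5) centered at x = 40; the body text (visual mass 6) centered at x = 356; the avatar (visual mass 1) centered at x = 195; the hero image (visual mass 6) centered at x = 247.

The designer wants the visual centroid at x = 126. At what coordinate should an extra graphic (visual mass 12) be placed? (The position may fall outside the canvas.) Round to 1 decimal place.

x ≈ -19.4

With the extra graphic, Σw becomes 5 + 6 + 1 + 6 + 12 = 30.
x: target moment 30×126 = 3780; current 5·40 + 6·356 + 1·195 + 6·247 = 4013; the extra graphic supplies -233, so x = -233/12 ≈ -19.42.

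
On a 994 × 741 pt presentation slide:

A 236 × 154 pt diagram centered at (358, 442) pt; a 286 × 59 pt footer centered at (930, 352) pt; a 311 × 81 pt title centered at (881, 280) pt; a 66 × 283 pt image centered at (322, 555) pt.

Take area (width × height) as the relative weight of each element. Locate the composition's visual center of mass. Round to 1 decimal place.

(586.2, 406.1)

Taking area as weight: diagram 236·154 = 36344, footer 286·59 = 16874, title 311·81 = 25191, image 66·283 = 18678. Sum 97087.
x: (36344·358 + 16874·930 + 25191·881 + 18678·322) / 97087 = 56911559 / 97087 ≈ 586.19
y: (36344·442 + 16874·352 + 25191·280 + 18678·555) / 97087 = 39423466 / 97087 ≈ 406.06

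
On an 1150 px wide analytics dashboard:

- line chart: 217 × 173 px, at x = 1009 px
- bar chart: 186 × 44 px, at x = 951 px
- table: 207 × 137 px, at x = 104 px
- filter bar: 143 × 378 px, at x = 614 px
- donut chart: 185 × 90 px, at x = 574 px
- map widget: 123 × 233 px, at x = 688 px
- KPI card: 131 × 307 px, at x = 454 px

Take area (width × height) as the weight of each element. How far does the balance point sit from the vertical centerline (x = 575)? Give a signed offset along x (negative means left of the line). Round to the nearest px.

Taking area as weight: line chart 217·173 = 37541, bar chart 186·44 = 8184, table 207·137 = 28359, filter bar 143·378 = 54054, donut chart 185·90 = 16650, map widget 123·233 = 28659, KPI card 131·307 = 40217. Sum 213664.
Σw·x = 37541·1009 + 8184·951 + 28359·104 + 54054·614 + 16650·574 + 28659·688 + 40217·454 = 129333355, so x̄ = 129333355/213664 ≈ 605.31.
Offset from x = 575: 605.31 − 575 ≈ 30.31.

≈ 30 px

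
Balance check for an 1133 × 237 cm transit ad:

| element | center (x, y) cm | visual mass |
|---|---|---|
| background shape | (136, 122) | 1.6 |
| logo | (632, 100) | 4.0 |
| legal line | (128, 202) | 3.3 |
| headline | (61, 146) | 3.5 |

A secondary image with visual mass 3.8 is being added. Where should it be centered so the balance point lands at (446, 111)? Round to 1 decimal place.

New total weight: (1.6 + 4.0 + 3.3 + 3.5) + 3.8 = 16.2.
x: need Σw·x = 16.2·446 = 7225.2. Existing = 1.6·136 + 4.0·632 + 3.3·128 + 3.5·61 = 3381.5. Remainder 3843.7 / 3.8 ≈ 1011.50.
y: need Σw·y = 16.2·111 = 1798.2. Existing = 1.6·122 + 4.0·100 + 3.3·202 + 3.5·146 = 1772.8. Remainder 25.4 / 3.8 ≈ 6.68.

(1011.5, 6.7)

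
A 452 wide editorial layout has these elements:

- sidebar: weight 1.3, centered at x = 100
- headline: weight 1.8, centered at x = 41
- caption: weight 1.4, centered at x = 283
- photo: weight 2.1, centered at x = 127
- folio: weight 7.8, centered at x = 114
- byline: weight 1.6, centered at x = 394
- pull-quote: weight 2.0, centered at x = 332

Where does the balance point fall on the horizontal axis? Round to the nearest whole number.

x ≈ 169

Weights sum to 1.3 + 1.8 + 1.4 + 2.1 + 7.8 + 1.6 + 2.0 = 18.0.
x-moment: 1.3·100 + 1.8·41 + 1.4·283 + 2.1·127 + 7.8·114 + 1.6·394 + 2.0·332 = 3050.3; centroid 3050.3/18.0 ≈ 169.46.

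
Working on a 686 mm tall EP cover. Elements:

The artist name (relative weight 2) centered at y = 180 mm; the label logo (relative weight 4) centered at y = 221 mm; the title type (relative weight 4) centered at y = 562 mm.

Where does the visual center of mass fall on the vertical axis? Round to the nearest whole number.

Total weight = 2 + 4 + 4 = 10.
y-moment: 2·180 + 4·221 + 4·562 = 3492; centroid 3492/10 ≈ 349.20.

y ≈ 349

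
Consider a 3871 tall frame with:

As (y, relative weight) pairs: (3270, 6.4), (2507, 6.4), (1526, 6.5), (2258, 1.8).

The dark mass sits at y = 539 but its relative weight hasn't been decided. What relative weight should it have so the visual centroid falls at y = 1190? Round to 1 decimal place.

Existing Σw = 21.1 (6.4 + 6.4 + 6.5 + 1.8); existing moment 6.4·3270 + 6.4·2507 + 6.5·1526 + 1.8·2258 = 50956.2.
Set Σw·y/Σw = 1190: (50956.2 + 539w) = 1190·(21.1 + w).
Rearranging, w·(539 − 1190) = 1190·21.1 − 50956.2 = -25847.2, so w ≈ -25847.2/-651 = 39.70.

w ≈ 39.7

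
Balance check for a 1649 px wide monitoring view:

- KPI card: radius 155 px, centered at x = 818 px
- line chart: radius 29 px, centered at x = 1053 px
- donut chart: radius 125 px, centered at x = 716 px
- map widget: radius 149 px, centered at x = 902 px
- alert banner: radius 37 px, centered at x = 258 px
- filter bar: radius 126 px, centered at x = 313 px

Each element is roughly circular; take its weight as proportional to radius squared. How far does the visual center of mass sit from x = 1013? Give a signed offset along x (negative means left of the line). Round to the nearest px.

≈ -299 px

r² weights: KPI card 155² = 24025, line chart 29² = 841, donut chart 125² = 15625, map widget 149² = 22201, alert banner 37² = 1369, filter bar 126² = 15876. Total = 79937.
Σw·x = 57073215; x̄ = 57073215/79937 ≈ 713.98.
Offset from x = 1013: 713.98 − 1013 ≈ -299.02.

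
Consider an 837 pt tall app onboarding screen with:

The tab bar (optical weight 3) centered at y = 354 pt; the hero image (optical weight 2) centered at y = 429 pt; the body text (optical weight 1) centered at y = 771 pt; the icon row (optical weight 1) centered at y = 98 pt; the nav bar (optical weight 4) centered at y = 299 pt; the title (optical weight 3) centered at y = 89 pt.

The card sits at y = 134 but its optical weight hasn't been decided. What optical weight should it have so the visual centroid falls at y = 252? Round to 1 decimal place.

Known weights sum to 3 + 2 + 1 + 1 + 4 + 3 = 14; their moment is 3·354 + 2·429 + 1·771 + 1·98 + 4·299 + 3·89 = 4252.
For the centroid to hit 252: (4252 + w·134) / (14 + w) = 252.
So w = (252·14 − 4252)/(134 − 252) = -724/-118 ≈ 6.14.

w ≈ 6.1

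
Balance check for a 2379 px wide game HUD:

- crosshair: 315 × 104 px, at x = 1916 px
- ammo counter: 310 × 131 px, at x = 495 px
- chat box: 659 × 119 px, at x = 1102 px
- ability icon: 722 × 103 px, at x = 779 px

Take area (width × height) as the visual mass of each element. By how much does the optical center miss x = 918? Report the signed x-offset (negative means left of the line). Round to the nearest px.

Areas: crosshair 315·104 = 32760, ammo counter 310·131 = 40610, chat box 659·119 = 78421, ability icon 722·103 = 74366. Total weight = 226157.
x-moment: 32760·1916 + 40610·495 + 78421·1102 + 74366·779 = 227221166; centroid 227221166/226157 ≈ 1004.71.
Against x = 918, that's 1004.71 − 918 = 86.71.

≈ 87 px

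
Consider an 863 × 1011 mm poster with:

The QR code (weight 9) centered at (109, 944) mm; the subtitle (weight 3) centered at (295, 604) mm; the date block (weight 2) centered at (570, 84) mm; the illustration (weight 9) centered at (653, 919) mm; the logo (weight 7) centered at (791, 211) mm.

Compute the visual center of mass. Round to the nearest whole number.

Weights sum to 9 + 3 + 2 + 9 + 7 = 30.
x: (9·109 + 3·295 + 2·570 + 9·653 + 7·791) / 30 = 14420 / 30 ≈ 480.67
y: (9·944 + 3·604 + 2·84 + 9·919 + 7·211) / 30 = 20224 / 30 ≈ 674.13

(481, 674)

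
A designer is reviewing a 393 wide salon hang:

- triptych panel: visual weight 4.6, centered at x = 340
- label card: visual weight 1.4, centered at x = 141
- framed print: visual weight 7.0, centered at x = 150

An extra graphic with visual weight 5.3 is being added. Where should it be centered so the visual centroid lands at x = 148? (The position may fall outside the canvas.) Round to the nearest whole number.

x ≈ -19

After adding the extra graphic, total weight = 4.6 + 1.4 + 7.0 + 5.3 = 18.3.
Along x: (2811.4 + 5.3·x) / 18.3 = 148 (existing moment 4.6·340 + 1.4·141 + 7.0·150 = 2811.4) ⇒ x = (2708.4 − 2811.4) / 5.3 ≈ -19.43.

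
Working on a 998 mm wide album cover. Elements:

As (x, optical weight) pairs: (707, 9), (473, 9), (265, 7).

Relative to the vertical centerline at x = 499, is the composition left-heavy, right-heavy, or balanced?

balanced

Σw = 9 + 9 + 7 = 25.
Σw·x = 9·707 + 9·473 + 7·265 = 12475, so x̄ = 12475/25 ≈ 499.00.
499.00 = 499 exactly: balanced.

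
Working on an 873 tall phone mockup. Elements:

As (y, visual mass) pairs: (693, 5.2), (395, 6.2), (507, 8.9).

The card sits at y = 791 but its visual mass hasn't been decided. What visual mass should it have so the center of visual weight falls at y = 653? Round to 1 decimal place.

Fixed elements: Σw = 5.2 + 6.2 + 8.9 = 20.3, Σw·y = 5.2·693 + 6.2·395 + 8.9·507 = 10564.9.
Set Σw·y/Σw = 653: (10564.9 + 791w) = 653·(20.3 + w).
Solving: w = (653·20.3 − 10564.9) / (791 − 653) = 2691.0 / 138 ≈ 19.50.

w ≈ 19.5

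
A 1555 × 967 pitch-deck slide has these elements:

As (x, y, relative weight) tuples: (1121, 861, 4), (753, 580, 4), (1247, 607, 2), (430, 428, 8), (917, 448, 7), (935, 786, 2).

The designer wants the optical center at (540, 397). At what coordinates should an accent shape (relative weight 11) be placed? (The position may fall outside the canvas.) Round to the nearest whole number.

(-109, -2)

New total weight: (4 + 4 + 2 + 8 + 7 + 2) + 11 = 38.
x: target moment 38×540 = 20520; current 4·1121 + 4·753 + 2·1247 + 8·430 + 7·917 + 2·935 = 21719; the accent shape supplies -1199, so x = -1199/11 ≈ -109.00.
y: target moment 38×397 = 15086; current 4·861 + 4·580 + 2·607 + 8·428 + 7·448 + 2·786 = 15110; the accent shape supplies -24, so y = -24/11 ≈ -2.18.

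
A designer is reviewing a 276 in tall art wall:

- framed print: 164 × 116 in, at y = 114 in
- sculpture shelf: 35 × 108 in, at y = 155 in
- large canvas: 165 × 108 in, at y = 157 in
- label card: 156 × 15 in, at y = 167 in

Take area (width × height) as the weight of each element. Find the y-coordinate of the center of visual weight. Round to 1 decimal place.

Taking area as weight: framed print 164·116 = 19024, sculpture shelf 35·108 = 3780, large canvas 165·108 = 17820, label card 156·15 = 2340. Sum 42964.
Σw·y = 19024·114 + 3780·155 + 17820·157 + 2340·167 = 5943156, so ȳ = 5943156/42964 ≈ 138.33.

y ≈ 138.3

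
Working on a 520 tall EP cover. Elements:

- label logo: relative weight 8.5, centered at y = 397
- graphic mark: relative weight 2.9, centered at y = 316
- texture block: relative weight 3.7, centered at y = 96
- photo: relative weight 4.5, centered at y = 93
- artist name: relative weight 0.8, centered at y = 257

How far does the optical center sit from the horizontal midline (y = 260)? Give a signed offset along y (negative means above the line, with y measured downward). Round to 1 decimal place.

≈ -1.7

Σw = 8.5 + 2.9 + 3.7 + 4.5 + 0.8 = 20.4.
Σw·y = 8.5·397 + 2.9·316 + 3.7·96 + 4.5·93 + 0.8·257 = 5270.2, so ȳ = 5270.2/20.4 ≈ 258.34.
Offset from y = 260: 258.34 − 260 ≈ -1.66.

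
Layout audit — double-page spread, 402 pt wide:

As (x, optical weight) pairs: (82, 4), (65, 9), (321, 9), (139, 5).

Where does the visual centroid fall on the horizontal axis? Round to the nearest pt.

Σw = 4 + 9 + 9 + 5 = 27.
x-moment: 4·82 + 9·65 + 9·321 + 5·139 = 4497; centroid 4497/27 ≈ 166.56.

x ≈ 167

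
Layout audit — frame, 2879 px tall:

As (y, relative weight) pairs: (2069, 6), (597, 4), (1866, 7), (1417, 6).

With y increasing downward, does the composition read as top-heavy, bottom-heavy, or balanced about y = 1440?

bottom-heavy

Σw = 6 + 4 + 7 + 6 = 23.
y-moment: 6·2069 + 4·597 + 7·1866 + 6·1417 = 36366; centroid 36366/23 ≈ 1581.13.
1581.1 vs midline 1440 → bottom-heavy.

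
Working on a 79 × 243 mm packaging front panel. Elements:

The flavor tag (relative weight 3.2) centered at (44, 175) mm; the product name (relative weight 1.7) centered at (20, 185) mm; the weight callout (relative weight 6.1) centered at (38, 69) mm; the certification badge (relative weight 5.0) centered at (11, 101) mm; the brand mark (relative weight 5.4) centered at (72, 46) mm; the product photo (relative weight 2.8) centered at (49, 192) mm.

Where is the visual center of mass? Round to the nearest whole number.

(41, 107)

Σw = 3.2 + 1.7 + 6.1 + 5.0 + 5.4 + 2.8 = 24.2.
x-moment: 3.2·44 + 1.7·20 + 6.1·38 + 5.0·11 + 5.4·72 + 2.8·49 = 987.6; centroid 987.6/24.2 ≈ 40.81.
y-moment: 3.2·175 + 1.7·185 + 6.1·69 + 5.0·101 + 5.4·46 + 2.8·192 = 2586.4; centroid 2586.4/24.2 ≈ 106.88.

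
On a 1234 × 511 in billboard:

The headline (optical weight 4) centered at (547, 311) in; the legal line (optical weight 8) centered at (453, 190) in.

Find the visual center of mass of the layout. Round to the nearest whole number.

Total weight = 4 + 8 = 12.
Σw·x = 4·547 + 8·453 = 5812, so x̄ = 5812/12 ≈ 484.33.
Σw·y = 4·311 + 8·190 = 2764, so ȳ = 2764/12 ≈ 230.33.

(484, 230)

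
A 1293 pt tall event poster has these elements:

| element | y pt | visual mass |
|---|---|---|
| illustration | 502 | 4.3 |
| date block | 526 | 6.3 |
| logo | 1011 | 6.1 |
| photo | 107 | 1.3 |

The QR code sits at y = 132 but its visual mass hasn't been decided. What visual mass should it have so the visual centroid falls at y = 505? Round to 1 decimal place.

Known weights sum to 4.3 + 6.3 + 6.1 + 1.3 = 18.0; their moment is 4.3·502 + 6.3·526 + 6.1·1011 + 1.3·107 = 11778.6.
Set Σw·y/Σw = 505: (11778.6 + 132w) = 505·(18.0 + w).
Rearranging, w·(132 − 505) = 505·18.0 − 11778.6 = -2688.6, so w ≈ -2688.6/-373 = 7.21.

w ≈ 7.2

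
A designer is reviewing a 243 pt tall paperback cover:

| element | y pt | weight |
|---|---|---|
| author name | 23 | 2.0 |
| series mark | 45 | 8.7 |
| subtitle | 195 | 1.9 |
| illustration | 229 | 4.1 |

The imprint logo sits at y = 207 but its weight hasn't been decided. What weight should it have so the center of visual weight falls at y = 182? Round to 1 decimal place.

Existing Σw = 16.7 (2.0 + 8.7 + 1.9 + 4.1); existing moment 2.0·23 + 8.7·45 + 1.9·195 + 4.1·229 = 1746.9.
Balance at y = 182 requires (1746.9 + w·207) / (16.7 + w) = 182.
So w = (182·16.7 − 1746.9)/(207 − 182) = 1292.5/25 ≈ 51.70.

w ≈ 51.7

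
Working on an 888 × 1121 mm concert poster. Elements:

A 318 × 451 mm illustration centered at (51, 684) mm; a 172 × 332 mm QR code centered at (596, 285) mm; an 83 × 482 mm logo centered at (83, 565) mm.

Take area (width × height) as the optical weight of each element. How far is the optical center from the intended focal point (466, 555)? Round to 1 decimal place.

Areas → weights: illustration 318·451 = 143418, QR code 172·332 = 57104, logo 83·482 = 40006; Σw = 240528.
x: (143418·51 + 57104·596 + 40006·83) / 240528 = 44668800 / 240528 ≈ 185.71
y: (143418·684 + 57104·285 + 40006·565) / 240528 = 136975942 / 240528 ≈ 569.48
Relative to (466, 555): Δ = (-280.29, 14.48); |Δ| = √(-280.29² + 14.48²) ≈ 280.66.

≈ 280.7 mm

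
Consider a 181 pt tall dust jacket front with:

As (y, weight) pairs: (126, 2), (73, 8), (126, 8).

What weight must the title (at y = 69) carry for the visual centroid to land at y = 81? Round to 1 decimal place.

w ≈ 32.2

Existing Σw = 18 (2 + 8 + 8); existing moment 2·126 + 8·73 + 8·126 = 1844.
Balance at y = 81 requires (1844 + w·69) / (18 + w) = 81.
So w = (81·18 − 1844)/(69 − 81) = -386/-12 ≈ 32.17.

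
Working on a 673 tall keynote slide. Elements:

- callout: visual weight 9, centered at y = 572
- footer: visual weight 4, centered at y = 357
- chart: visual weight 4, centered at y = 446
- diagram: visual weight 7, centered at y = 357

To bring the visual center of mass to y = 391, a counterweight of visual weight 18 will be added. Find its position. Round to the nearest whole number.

After adding the counterweight, total weight = 9 + 4 + 4 + 7 + 18 = 42.
Along y: (10859 + 18·y) / 42 = 391 (existing moment 9·572 + 4·357 + 4·446 + 7·357 = 10859) ⇒ y = (16422 − 10859) / 18 ≈ 309.06.

y ≈ 309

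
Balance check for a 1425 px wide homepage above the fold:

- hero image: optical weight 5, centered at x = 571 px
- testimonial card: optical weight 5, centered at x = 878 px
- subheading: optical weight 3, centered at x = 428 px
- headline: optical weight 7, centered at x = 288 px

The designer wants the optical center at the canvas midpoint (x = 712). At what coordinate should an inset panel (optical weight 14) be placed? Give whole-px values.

With the inset panel, Σw becomes 5 + 5 + 3 + 7 + 14 = 34.
Along x: (10545 + 14·x) / 34 = 712 (existing moment 5·571 + 5·878 + 3·428 + 7·288 = 10545) ⇒ x = (24208 − 10545) / 14 ≈ 975.93.

x ≈ 976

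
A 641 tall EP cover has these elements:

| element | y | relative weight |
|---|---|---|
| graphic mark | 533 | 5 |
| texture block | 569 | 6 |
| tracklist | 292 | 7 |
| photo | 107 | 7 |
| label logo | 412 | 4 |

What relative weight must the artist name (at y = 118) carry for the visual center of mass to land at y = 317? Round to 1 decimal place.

Known weights sum to 5 + 6 + 7 + 7 + 4 = 29; their moment is 5·533 + 6·569 + 7·292 + 7·107 + 4·412 = 10520.
Set Σw·y/Σw = 317: (10520 + 118w) = 317·(29 + w).
So w = (317·29 − 10520)/(118 − 317) = -1327/-199 ≈ 6.67.

w ≈ 6.7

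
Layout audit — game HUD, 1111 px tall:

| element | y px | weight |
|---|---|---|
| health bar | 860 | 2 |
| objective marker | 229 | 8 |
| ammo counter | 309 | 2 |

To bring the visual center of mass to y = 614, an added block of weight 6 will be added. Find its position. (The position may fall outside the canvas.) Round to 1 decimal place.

y ≈ 1147.0

After adding the added block, total weight = 2 + 8 + 2 + 6 = 18.
Along y: (4170 + 6·y) / 18 = 614 (existing moment 2·860 + 8·229 + 2·309 = 4170) ⇒ y = (11052 − 4170) / 6 ≈ 1147.00.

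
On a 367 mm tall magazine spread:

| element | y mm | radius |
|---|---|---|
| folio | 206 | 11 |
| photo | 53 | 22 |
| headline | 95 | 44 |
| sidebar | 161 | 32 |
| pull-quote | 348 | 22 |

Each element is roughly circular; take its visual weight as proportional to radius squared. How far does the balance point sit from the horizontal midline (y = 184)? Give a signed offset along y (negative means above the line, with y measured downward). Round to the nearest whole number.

Weights ∝ r²: folio 11² = 121, photo 22² = 484, headline 44² = 1936, sidebar 32² = 1024, pull-quote 22² = 484; Σw = 4049.
y: (121·206 + 484·53 + 1936·95 + 1024·161 + 484·348) / 4049 = 567794 / 4049 ≈ 140.23
Offset from y = 184: 140.23 − 184 ≈ -43.77.

≈ -44 mm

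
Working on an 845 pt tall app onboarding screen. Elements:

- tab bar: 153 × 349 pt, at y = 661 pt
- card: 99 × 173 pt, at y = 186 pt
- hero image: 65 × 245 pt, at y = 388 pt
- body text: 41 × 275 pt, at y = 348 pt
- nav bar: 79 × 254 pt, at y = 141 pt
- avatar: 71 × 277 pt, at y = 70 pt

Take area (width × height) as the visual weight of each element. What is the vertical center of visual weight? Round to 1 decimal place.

y ≈ 384.0

Areas: tab bar 153·349 = 53397, card 99·173 = 17127, hero image 65·245 = 15925, body text 41·275 = 11275, nav bar 79·254 = 20066, avatar 71·277 = 19667. Total weight = 137457.
Σw·y = 52789635; ȳ = 52789635/137457 ≈ 384.04.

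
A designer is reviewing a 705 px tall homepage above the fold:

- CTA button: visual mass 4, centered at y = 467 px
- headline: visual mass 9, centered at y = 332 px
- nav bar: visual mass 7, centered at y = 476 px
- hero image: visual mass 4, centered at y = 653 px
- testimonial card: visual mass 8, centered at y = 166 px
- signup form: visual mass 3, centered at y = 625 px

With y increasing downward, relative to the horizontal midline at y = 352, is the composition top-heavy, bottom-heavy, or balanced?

bottom-heavy

Total weight = 4 + 9 + 7 + 4 + 8 + 3 = 35.
Σw·y = 14003; ȳ = 14003/35 ≈ 400.09.
400.1 vs midline 352 → bottom-heavy.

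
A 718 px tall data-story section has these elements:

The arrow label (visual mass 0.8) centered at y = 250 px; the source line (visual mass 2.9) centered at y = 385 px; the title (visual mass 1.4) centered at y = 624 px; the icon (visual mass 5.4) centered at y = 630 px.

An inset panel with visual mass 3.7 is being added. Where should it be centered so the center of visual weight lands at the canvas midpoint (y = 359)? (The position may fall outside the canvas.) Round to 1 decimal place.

y ≈ -133.6

New total weight: (0.8 + 2.9 + 1.4 + 5.4) + 3.7 = 14.2.
y: need Σw·y = 14.2·359 = 5097.8. Existing = 0.8·250 + 2.9·385 + 1.4·624 + 5.4·630 = 5592.1. Remainder -494.3 / 3.7 ≈ -133.59.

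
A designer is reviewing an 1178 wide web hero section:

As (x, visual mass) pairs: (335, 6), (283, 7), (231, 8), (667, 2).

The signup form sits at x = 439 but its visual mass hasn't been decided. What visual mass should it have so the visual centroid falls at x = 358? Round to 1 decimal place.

Known weights sum to 6 + 7 + 8 + 2 = 23; their moment is 6·335 + 7·283 + 8·231 + 2·667 = 7173.
Set Σw·x/Σw = 358: (7173 + 439w) = 358·(23 + w).
Rearranging, w·(439 − 358) = 358·23 − 7173 = 1061, so w ≈ 1061/81 = 13.10.

w ≈ 13.1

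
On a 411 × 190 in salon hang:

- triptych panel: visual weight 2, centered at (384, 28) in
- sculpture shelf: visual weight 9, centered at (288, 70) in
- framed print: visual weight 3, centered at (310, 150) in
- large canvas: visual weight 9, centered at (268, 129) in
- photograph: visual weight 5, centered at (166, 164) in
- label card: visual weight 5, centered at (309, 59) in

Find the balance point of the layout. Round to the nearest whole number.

(275, 103)

Σw = 2 + 9 + 3 + 9 + 5 + 5 = 33.
Σw·x = 2·384 + 9·288 + 3·310 + 9·268 + 5·166 + 5·309 = 9077, so x̄ = 9077/33 ≈ 275.06.
Σw·y = 2·28 + 9·70 + 3·150 + 9·129 + 5·164 + 5·59 = 3412, so ȳ = 3412/33 ≈ 103.39.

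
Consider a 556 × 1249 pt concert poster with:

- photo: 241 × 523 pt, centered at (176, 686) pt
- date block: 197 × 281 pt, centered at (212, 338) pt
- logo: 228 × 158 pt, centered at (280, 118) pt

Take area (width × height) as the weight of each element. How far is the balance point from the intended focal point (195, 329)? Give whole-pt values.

≈ 174 pt

Areas: photo 241·523 = 126043, date block 197·281 = 55357, logo 228·158 = 36024. Total weight = 217424.
x: (126043·176 + 55357·212 + 36024·280) / 217424 = 44005972 / 217424 ≈ 202.40
y: (126043·686 + 55357·338 + 36024·118) / 217424 = 109426996 / 217424 ≈ 503.29
From (195, 329): dx = 7.40, dy = 174.29, so the distance is √(dx²+dy²) ≈ 174.45.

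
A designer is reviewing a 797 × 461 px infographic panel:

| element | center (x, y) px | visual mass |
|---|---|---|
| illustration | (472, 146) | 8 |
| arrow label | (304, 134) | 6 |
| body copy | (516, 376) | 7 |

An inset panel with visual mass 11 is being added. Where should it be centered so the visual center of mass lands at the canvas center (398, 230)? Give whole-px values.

(320, 251)

With the inset panel, Σw becomes 8 + 6 + 7 + 11 = 32.
Along x: (9212 + 11·x) / 32 = 398 (existing moment 8·472 + 6·304 + 7·516 = 9212) ⇒ x = (12736 − 9212) / 11 ≈ 320.36.
Along y: (4604 + 11·y) / 32 = 230 (existing moment 8·146 + 6·134 + 7·376 = 4604) ⇒ y = (7360 − 4604) / 11 ≈ 250.55.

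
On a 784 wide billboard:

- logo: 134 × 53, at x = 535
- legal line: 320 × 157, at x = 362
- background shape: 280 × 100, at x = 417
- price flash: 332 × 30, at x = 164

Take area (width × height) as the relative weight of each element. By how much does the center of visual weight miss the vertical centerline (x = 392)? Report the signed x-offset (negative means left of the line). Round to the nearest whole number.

≈ -22

Areas → weights: logo 134·53 = 7102, legal line 320·157 = 50240, background shape 280·100 = 28000, price flash 332·30 = 9960; Σw = 95302.
Σw·x = 7102·535 + 50240·362 + 28000·417 + 9960·164 = 35295890, so x̄ = 35295890/95302 ≈ 370.36.
Difference: 370.36 − 392 ≈ -21.64.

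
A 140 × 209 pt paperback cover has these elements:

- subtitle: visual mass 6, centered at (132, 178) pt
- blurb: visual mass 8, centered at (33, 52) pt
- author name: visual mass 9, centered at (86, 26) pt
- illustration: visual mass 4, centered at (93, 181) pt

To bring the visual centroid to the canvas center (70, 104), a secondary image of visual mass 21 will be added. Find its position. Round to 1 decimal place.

After adding the secondary image, total weight = 6 + 8 + 9 + 4 + 21 = 48.
x: need Σw·x = 48·70 = 3360. Existing = 6·132 + 8·33 + 9·86 + 4·93 = 2202. Remainder 1158 / 21 ≈ 55.14.
y: need Σw·y = 48·104 = 4992. Existing = 6·178 + 8·52 + 9·26 + 4·181 = 2442. Remainder 2550 / 21 ≈ 121.43.

(55.1, 121.4)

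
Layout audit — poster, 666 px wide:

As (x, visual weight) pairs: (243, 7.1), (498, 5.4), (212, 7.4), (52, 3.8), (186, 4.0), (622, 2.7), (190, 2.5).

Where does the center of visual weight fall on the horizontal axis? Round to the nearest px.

x ≈ 276

Weights sum to 7.1 + 5.4 + 7.4 + 3.8 + 4.0 + 2.7 + 2.5 = 32.9.
x: moment 9079.3 / weight 32.9 ≈ 275.97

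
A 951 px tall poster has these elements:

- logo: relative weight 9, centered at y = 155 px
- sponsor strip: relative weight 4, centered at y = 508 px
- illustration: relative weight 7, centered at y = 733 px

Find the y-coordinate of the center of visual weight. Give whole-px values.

y ≈ 428

Total weight = 9 + 4 + 7 = 20.
y: (9·155 + 4·508 + 7·733) / 20 = 8558 / 20 ≈ 427.90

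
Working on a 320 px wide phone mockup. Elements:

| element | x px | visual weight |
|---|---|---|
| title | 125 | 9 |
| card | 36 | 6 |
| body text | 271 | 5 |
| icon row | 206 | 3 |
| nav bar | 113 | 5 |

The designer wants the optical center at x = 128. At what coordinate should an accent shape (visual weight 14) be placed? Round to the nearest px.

After adding the accent shape, total weight = 9 + 6 + 5 + 3 + 5 + 14 = 42.
Along x: (3879 + 14·x) / 42 = 128 (existing moment 9·125 + 6·36 + 5·271 + 3·206 + 5·113 = 3879) ⇒ x = (5376 − 3879) / 14 ≈ 106.93.

x ≈ 107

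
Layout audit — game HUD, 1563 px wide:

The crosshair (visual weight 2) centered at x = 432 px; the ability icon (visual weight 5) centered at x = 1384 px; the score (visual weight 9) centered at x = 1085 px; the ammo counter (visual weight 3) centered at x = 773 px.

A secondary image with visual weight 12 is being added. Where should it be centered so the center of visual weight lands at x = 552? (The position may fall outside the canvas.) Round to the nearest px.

With the secondary image, Σw becomes 2 + 5 + 9 + 3 + 12 = 31.
x: need Σw·x = 31·552 = 17112. Existing = 2·432 + 5·1384 + 9·1085 + 3·773 = 19868. Remainder -2756 / 12 ≈ -229.67.

x ≈ -230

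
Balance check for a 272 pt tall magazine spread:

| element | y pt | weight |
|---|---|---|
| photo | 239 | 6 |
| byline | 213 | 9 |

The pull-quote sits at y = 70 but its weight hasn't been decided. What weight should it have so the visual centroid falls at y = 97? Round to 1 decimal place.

Known weights sum to 6 + 9 = 15; their moment is 6·239 + 9·213 = 3351.
Set Σw·y/Σw = 97: (3351 + 70w) = 97·(15 + w).
Solving: w = (97·15 − 3351) / (70 − 97) = -1896 / -27 ≈ 70.22.

w ≈ 70.2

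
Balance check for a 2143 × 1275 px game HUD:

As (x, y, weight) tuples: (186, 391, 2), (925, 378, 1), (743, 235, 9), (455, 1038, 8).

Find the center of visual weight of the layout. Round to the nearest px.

Weights sum to 2 + 1 + 9 + 8 = 20.
x-moment: 2·186 + 1·925 + 9·743 + 8·455 = 11624; centroid 11624/20 ≈ 581.20.
y-moment: 2·391 + 1·378 + 9·235 + 8·1038 = 11579; centroid 11579/20 ≈ 578.95.

(581, 579)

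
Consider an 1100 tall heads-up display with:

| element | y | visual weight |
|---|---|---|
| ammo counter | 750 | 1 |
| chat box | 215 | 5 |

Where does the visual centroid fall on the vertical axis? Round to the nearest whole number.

Weights sum to 1 + 5 = 6.
y: (1·750 + 5·215) / 6 = 1825 / 6 ≈ 304.17

y ≈ 304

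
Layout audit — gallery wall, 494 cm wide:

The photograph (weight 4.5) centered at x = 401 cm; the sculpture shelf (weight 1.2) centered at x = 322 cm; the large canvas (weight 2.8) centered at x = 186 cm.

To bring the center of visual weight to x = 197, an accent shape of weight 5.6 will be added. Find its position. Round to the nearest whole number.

After adding the accent shape, total weight = 4.5 + 1.2 + 2.8 + 5.6 = 14.1.
Along x: (2711.7 + 5.6·x) / 14.1 = 197 (existing moment 4.5·401 + 1.2·322 + 2.8·186 = 2711.7) ⇒ x = (2777.7 − 2711.7) / 5.6 ≈ 11.79.

x ≈ 12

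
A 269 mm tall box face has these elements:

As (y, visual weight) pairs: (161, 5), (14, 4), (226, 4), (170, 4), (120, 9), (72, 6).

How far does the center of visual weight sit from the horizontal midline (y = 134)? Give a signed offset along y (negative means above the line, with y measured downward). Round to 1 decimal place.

Weights sum to 5 + 4 + 4 + 4 + 9 + 6 = 32.
Σw·y = 3957; ȳ = 3957/32 ≈ 123.66.
Offset from y = 134: 123.66 − 134 ≈ -10.34.

≈ -10.3 mm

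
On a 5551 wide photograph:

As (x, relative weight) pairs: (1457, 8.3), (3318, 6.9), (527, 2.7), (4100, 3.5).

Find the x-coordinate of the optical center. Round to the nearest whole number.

Total weight = 8.3 + 6.9 + 2.7 + 3.5 = 21.4.
Σw·x = 8.3·1457 + 6.9·3318 + 2.7·527 + 3.5·4100 = 50760.2, so x̄ = 50760.2/21.4 ≈ 2371.97.

x ≈ 2372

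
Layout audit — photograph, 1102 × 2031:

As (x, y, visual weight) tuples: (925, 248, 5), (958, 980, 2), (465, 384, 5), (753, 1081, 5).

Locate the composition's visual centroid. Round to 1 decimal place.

(743.0, 619.1)

Total weight = 5 + 2 + 5 + 5 = 17.
x: (5·925 + 2·958 + 5·465 + 5·753) / 17 = 12631 / 17 ≈ 743.00
y: (5·248 + 2·980 + 5·384 + 5·1081) / 17 = 10525 / 17 ≈ 619.12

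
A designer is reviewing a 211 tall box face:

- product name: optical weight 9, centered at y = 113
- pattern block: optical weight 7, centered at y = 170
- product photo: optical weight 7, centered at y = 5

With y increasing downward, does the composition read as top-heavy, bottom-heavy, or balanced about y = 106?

Σw = 9 + 7 + 7 = 23.
y-moment: 9·113 + 7·170 + 7·5 = 2242; centroid 2242/23 ≈ 97.48.
Since 97.5 is above (smaller y than) 106, the composition reads top-heavy.

top-heavy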